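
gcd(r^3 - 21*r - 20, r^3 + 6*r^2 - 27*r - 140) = r^2 - r - 20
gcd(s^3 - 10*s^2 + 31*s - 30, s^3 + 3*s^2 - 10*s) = s - 2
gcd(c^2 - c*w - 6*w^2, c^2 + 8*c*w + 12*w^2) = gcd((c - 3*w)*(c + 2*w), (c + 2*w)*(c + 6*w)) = c + 2*w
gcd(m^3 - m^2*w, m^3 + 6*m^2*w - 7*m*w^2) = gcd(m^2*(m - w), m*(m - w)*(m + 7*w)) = -m^2 + m*w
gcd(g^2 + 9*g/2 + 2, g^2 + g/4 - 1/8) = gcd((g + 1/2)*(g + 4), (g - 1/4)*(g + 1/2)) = g + 1/2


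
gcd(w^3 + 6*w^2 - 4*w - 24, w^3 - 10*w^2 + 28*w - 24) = w - 2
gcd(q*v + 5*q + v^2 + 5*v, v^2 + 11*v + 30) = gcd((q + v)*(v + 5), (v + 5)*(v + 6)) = v + 5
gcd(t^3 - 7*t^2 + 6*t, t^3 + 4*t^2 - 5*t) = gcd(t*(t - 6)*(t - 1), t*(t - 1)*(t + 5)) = t^2 - t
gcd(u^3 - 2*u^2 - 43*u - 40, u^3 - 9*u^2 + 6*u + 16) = u^2 - 7*u - 8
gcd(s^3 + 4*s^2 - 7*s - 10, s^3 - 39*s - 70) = s + 5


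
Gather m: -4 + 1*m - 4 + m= 2*m - 8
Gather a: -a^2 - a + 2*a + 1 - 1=-a^2 + a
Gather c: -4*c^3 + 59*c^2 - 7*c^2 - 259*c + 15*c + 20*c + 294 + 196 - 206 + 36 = -4*c^3 + 52*c^2 - 224*c + 320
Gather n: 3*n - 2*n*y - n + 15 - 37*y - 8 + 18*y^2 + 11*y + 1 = n*(2 - 2*y) + 18*y^2 - 26*y + 8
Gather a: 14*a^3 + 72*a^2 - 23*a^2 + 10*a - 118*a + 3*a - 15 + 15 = 14*a^3 + 49*a^2 - 105*a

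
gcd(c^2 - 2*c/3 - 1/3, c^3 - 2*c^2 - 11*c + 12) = c - 1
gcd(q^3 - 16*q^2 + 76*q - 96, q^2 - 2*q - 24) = q - 6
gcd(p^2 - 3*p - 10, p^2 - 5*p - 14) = p + 2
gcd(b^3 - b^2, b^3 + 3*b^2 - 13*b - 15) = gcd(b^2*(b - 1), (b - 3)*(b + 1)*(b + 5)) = 1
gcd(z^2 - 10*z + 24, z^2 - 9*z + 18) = z - 6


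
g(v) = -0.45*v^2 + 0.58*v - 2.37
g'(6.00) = -4.82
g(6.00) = -15.09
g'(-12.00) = 11.38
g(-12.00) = -74.13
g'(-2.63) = 2.95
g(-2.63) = -7.01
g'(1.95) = -1.18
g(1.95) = -2.95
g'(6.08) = -4.89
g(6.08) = -15.48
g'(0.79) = -0.13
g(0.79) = -2.19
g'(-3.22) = 3.48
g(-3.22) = -8.90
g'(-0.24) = 0.80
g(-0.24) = -2.54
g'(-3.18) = 3.44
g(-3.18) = -8.76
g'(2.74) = -1.89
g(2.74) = -4.16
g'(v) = 0.58 - 0.9*v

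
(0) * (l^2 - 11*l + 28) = 0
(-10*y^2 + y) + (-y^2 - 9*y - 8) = -11*y^2 - 8*y - 8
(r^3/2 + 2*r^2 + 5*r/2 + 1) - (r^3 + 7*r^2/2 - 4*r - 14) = -r^3/2 - 3*r^2/2 + 13*r/2 + 15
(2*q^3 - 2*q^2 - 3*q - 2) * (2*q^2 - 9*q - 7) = 4*q^5 - 22*q^4 - 2*q^3 + 37*q^2 + 39*q + 14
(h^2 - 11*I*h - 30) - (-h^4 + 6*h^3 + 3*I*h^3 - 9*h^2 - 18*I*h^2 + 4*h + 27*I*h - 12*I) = h^4 - 6*h^3 - 3*I*h^3 + 10*h^2 + 18*I*h^2 - 4*h - 38*I*h - 30 + 12*I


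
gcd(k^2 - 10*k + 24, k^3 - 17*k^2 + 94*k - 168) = k^2 - 10*k + 24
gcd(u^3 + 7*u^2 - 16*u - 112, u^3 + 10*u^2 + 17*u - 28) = u^2 + 11*u + 28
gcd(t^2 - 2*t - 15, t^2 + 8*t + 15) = t + 3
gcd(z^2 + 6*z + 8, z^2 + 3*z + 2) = z + 2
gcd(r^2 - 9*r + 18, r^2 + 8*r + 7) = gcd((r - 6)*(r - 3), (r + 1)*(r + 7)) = 1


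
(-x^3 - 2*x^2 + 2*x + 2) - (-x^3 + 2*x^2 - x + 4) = -4*x^2 + 3*x - 2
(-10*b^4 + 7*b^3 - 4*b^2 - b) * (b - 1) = -10*b^5 + 17*b^4 - 11*b^3 + 3*b^2 + b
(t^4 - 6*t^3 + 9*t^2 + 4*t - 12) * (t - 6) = t^5 - 12*t^4 + 45*t^3 - 50*t^2 - 36*t + 72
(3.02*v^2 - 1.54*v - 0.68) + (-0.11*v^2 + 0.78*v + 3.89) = 2.91*v^2 - 0.76*v + 3.21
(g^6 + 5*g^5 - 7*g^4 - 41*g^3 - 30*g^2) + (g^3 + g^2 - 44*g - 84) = g^6 + 5*g^5 - 7*g^4 - 40*g^3 - 29*g^2 - 44*g - 84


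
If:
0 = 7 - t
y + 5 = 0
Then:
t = 7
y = -5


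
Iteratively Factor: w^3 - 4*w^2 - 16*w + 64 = (w + 4)*(w^2 - 8*w + 16) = (w - 4)*(w + 4)*(w - 4)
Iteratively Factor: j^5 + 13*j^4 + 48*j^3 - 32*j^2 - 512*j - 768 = (j + 4)*(j^4 + 9*j^3 + 12*j^2 - 80*j - 192) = (j + 4)^2*(j^3 + 5*j^2 - 8*j - 48) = (j + 4)^3*(j^2 + j - 12) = (j + 4)^4*(j - 3)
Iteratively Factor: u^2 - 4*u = (u - 4)*(u)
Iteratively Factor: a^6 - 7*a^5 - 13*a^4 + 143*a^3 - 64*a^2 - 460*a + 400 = (a + 4)*(a^5 - 11*a^4 + 31*a^3 + 19*a^2 - 140*a + 100) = (a + 2)*(a + 4)*(a^4 - 13*a^3 + 57*a^2 - 95*a + 50) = (a - 2)*(a + 2)*(a + 4)*(a^3 - 11*a^2 + 35*a - 25) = (a - 2)*(a - 1)*(a + 2)*(a + 4)*(a^2 - 10*a + 25) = (a - 5)*(a - 2)*(a - 1)*(a + 2)*(a + 4)*(a - 5)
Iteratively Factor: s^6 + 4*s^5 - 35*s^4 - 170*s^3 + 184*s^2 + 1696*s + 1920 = (s - 5)*(s^5 + 9*s^4 + 10*s^3 - 120*s^2 - 416*s - 384) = (s - 5)*(s + 3)*(s^4 + 6*s^3 - 8*s^2 - 96*s - 128) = (s - 5)*(s + 3)*(s + 4)*(s^3 + 2*s^2 - 16*s - 32) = (s - 5)*(s + 3)*(s + 4)^2*(s^2 - 2*s - 8) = (s - 5)*(s - 4)*(s + 3)*(s + 4)^2*(s + 2)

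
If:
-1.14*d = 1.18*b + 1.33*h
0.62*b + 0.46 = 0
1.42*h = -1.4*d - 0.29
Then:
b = -0.74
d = -6.70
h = 6.40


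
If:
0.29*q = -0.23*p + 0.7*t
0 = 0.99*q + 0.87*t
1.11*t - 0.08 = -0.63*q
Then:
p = 0.60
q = -0.13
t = 0.14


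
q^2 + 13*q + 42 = (q + 6)*(q + 7)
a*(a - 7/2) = a^2 - 7*a/2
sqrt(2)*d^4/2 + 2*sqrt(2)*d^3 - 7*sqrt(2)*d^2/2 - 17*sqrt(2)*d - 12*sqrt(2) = (d/2 + 1)*(d - 3)*(d + 4)*(sqrt(2)*d + sqrt(2))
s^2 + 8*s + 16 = (s + 4)^2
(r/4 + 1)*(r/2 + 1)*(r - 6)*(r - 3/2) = r^4/8 - 3*r^3/16 - 7*r^2/2 - 3*r/4 + 9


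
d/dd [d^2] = 2*d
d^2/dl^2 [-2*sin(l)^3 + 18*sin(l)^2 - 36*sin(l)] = 18*sin(l)^3 - 72*sin(l)^2 + 24*sin(l) + 36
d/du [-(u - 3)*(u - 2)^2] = (8 - 3*u)*(u - 2)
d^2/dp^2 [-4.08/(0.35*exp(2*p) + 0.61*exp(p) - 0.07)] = (-4.08*(0.7*exp(p) + 0.61)*(1.4*exp(p) + 1.22)*exp(p) + (5.712*exp(p) + 2.4888)*(0.35*exp(2*p) + 0.61*exp(p) - 0.07))*exp(p)/(0.35*exp(2*p) + 0.61*exp(p) - 0.07)^3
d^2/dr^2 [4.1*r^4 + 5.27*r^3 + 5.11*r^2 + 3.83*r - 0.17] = 49.2*r^2 + 31.62*r + 10.22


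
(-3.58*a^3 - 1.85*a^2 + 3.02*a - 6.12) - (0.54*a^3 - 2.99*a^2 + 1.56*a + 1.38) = -4.12*a^3 + 1.14*a^2 + 1.46*a - 7.5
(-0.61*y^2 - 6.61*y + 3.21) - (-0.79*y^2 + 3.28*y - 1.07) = 0.18*y^2 - 9.89*y + 4.28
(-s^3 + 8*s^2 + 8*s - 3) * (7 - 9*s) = 9*s^4 - 79*s^3 - 16*s^2 + 83*s - 21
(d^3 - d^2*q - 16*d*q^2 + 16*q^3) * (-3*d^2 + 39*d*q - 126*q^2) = -3*d^5 + 42*d^4*q - 117*d^3*q^2 - 546*d^2*q^3 + 2640*d*q^4 - 2016*q^5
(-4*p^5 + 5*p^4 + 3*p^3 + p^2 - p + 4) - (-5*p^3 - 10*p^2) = -4*p^5 + 5*p^4 + 8*p^3 + 11*p^2 - p + 4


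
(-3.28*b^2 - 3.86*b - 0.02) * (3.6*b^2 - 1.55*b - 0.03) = -11.808*b^4 - 8.812*b^3 + 6.0094*b^2 + 0.1468*b + 0.0006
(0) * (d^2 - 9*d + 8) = 0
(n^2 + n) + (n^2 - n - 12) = 2*n^2 - 12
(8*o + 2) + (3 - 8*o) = 5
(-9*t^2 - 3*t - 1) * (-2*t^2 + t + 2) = 18*t^4 - 3*t^3 - 19*t^2 - 7*t - 2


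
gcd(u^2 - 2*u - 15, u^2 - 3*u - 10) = u - 5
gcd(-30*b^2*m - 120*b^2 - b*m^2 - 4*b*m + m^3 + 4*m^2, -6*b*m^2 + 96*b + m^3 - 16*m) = 6*b*m + 24*b - m^2 - 4*m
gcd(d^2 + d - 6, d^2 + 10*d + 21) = d + 3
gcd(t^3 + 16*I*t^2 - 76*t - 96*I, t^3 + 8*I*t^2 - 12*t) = t^2 + 8*I*t - 12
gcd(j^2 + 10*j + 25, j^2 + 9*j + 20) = j + 5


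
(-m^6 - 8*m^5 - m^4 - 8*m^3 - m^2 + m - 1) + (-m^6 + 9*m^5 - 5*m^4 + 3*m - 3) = -2*m^6 + m^5 - 6*m^4 - 8*m^3 - m^2 + 4*m - 4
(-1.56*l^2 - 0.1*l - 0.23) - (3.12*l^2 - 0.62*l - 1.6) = -4.68*l^2 + 0.52*l + 1.37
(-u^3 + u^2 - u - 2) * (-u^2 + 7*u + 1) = u^5 - 8*u^4 + 7*u^3 - 4*u^2 - 15*u - 2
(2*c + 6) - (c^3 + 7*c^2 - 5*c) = -c^3 - 7*c^2 + 7*c + 6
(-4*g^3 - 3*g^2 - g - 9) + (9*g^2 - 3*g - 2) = -4*g^3 + 6*g^2 - 4*g - 11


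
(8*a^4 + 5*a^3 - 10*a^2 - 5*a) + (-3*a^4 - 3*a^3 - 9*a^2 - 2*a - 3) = 5*a^4 + 2*a^3 - 19*a^2 - 7*a - 3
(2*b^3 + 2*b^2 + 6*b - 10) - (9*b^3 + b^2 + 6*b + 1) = -7*b^3 + b^2 - 11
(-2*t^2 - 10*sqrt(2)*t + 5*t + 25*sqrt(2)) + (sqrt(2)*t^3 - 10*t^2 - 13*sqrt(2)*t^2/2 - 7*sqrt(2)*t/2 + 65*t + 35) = sqrt(2)*t^3 - 12*t^2 - 13*sqrt(2)*t^2/2 - 27*sqrt(2)*t/2 + 70*t + 35 + 25*sqrt(2)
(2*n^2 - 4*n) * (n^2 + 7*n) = 2*n^4 + 10*n^3 - 28*n^2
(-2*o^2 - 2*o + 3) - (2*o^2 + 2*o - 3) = -4*o^2 - 4*o + 6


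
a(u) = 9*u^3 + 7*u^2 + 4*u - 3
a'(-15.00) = 5869.00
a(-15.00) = -28863.00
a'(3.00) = 289.00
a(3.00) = 315.00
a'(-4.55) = 499.27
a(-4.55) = -724.05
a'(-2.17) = 100.76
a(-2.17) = -70.68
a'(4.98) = 743.33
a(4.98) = 1302.08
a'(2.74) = 245.07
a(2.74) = 245.65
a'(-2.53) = 141.40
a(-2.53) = -114.06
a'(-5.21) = 663.95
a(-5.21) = -1106.62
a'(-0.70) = 7.43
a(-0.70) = -5.46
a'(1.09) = 51.34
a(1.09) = 21.33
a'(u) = 27*u^2 + 14*u + 4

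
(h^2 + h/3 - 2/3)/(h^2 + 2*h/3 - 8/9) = 3*(h + 1)/(3*h + 4)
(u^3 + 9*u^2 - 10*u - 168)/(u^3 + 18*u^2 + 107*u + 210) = (u - 4)/(u + 5)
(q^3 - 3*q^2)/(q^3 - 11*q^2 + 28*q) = q*(q - 3)/(q^2 - 11*q + 28)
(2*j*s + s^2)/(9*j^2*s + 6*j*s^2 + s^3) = (2*j + s)/(9*j^2 + 6*j*s + s^2)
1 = 1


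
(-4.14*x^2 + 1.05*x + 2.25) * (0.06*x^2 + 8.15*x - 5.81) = -0.2484*x^4 - 33.678*x^3 + 32.7459*x^2 + 12.237*x - 13.0725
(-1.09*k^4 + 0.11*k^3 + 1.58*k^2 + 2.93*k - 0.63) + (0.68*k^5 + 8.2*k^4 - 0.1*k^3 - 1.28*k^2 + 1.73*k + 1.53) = 0.68*k^5 + 7.11*k^4 + 0.01*k^3 + 0.3*k^2 + 4.66*k + 0.9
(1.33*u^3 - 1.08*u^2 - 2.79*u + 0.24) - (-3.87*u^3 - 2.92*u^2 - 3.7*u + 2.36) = 5.2*u^3 + 1.84*u^2 + 0.91*u - 2.12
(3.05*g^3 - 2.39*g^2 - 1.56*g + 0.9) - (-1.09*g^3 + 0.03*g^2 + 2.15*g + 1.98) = 4.14*g^3 - 2.42*g^2 - 3.71*g - 1.08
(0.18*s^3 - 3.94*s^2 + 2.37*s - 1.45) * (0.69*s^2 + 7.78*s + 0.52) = 0.1242*s^5 - 1.3182*s^4 - 28.9243*s^3 + 15.3893*s^2 - 10.0486*s - 0.754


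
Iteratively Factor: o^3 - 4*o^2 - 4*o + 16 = (o + 2)*(o^2 - 6*o + 8) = (o - 2)*(o + 2)*(o - 4)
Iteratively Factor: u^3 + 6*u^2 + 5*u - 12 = (u + 3)*(u^2 + 3*u - 4) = (u - 1)*(u + 3)*(u + 4)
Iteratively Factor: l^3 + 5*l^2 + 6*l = (l)*(l^2 + 5*l + 6) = l*(l + 2)*(l + 3)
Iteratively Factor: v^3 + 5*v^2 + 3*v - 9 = (v - 1)*(v^2 + 6*v + 9) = (v - 1)*(v + 3)*(v + 3)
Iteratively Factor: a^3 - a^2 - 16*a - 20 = (a + 2)*(a^2 - 3*a - 10) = (a - 5)*(a + 2)*(a + 2)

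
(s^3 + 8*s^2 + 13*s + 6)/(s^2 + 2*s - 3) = (s^3 + 8*s^2 + 13*s + 6)/(s^2 + 2*s - 3)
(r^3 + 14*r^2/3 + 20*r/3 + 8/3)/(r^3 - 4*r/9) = 3*(r^2 + 4*r + 4)/(r*(3*r - 2))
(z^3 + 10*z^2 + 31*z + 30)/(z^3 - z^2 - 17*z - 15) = (z^2 + 7*z + 10)/(z^2 - 4*z - 5)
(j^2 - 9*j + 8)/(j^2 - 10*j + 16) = (j - 1)/(j - 2)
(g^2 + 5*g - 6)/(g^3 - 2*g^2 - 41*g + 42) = 1/(g - 7)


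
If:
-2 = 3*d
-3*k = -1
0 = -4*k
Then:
No Solution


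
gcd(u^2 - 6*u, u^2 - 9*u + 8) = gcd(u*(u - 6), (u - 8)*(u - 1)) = 1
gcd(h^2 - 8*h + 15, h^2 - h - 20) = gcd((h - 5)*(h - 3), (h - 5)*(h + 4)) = h - 5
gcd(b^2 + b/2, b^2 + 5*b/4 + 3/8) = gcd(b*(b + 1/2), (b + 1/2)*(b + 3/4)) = b + 1/2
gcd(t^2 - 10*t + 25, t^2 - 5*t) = t - 5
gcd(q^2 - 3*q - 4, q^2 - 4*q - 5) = q + 1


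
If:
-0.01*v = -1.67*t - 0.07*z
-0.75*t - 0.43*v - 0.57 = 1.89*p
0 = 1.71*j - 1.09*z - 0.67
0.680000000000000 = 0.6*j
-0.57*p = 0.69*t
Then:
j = 1.13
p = 0.07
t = -0.06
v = -1.53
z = 1.16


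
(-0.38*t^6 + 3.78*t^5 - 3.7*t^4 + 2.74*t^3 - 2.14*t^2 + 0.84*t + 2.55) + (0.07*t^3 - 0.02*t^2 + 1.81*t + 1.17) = -0.38*t^6 + 3.78*t^5 - 3.7*t^4 + 2.81*t^3 - 2.16*t^2 + 2.65*t + 3.72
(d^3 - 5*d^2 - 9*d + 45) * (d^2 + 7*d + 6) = d^5 + 2*d^4 - 38*d^3 - 48*d^2 + 261*d + 270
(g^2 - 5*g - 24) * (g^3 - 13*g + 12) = g^5 - 5*g^4 - 37*g^3 + 77*g^2 + 252*g - 288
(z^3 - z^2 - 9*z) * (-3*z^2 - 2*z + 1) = -3*z^5 + z^4 + 30*z^3 + 17*z^2 - 9*z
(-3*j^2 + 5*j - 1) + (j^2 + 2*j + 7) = -2*j^2 + 7*j + 6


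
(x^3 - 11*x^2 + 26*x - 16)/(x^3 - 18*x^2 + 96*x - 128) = (x - 1)/(x - 8)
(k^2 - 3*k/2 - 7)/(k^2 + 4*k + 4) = (k - 7/2)/(k + 2)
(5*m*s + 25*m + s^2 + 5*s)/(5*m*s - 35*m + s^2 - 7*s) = (s + 5)/(s - 7)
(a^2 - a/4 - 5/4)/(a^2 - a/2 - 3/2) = (4*a - 5)/(2*(2*a - 3))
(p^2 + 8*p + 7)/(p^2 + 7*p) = (p + 1)/p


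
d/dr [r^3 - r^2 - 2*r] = 3*r^2 - 2*r - 2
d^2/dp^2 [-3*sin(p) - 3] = 3*sin(p)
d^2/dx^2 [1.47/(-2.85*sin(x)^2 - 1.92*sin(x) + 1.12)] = (47.7603*sin(x)^4 + 24.13152*sin(x)^3 - 47.452482*sin(x)^2 - 45.101952*sin(x) - 20.222496)/(2.85*sin(x)^2 + 1.92*sin(x) - 1.12)^3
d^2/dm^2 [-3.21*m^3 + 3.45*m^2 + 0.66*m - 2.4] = 6.9 - 19.26*m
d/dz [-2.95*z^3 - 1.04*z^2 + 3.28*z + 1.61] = -8.85*z^2 - 2.08*z + 3.28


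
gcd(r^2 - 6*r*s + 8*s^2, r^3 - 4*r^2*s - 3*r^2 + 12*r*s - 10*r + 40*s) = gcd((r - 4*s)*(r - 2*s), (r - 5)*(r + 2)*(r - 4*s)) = r - 4*s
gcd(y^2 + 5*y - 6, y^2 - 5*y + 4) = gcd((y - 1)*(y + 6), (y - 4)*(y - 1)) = y - 1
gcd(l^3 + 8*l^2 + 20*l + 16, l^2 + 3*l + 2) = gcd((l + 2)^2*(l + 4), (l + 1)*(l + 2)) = l + 2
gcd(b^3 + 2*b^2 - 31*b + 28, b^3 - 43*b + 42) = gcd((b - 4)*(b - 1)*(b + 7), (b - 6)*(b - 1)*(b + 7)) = b^2 + 6*b - 7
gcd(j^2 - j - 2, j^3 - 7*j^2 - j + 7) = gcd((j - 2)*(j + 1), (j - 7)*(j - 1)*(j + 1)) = j + 1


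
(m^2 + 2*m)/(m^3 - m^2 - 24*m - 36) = m/(m^2 - 3*m - 18)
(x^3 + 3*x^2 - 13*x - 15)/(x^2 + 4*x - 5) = (x^2 - 2*x - 3)/(x - 1)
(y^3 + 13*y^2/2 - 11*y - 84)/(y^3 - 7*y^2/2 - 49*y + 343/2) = (y^2 + 10*y + 24)/(y^2 - 49)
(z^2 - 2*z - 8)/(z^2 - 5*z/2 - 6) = 2*(z + 2)/(2*z + 3)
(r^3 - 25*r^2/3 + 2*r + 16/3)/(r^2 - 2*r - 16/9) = 3*(r^2 - 9*r + 8)/(3*r - 8)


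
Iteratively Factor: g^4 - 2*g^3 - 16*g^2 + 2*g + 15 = (g + 1)*(g^3 - 3*g^2 - 13*g + 15) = (g - 5)*(g + 1)*(g^2 + 2*g - 3) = (g - 5)*(g + 1)*(g + 3)*(g - 1)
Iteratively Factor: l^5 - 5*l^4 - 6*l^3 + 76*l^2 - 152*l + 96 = (l - 3)*(l^4 - 2*l^3 - 12*l^2 + 40*l - 32) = (l - 3)*(l - 2)*(l^3 - 12*l + 16) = (l - 3)*(l - 2)^2*(l^2 + 2*l - 8) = (l - 3)*(l - 2)^3*(l + 4)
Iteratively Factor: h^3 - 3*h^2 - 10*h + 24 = (h - 2)*(h^2 - h - 12) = (h - 2)*(h + 3)*(h - 4)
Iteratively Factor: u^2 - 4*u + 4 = (u - 2)*(u - 2)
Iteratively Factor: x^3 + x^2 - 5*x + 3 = (x - 1)*(x^2 + 2*x - 3) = (x - 1)*(x + 3)*(x - 1)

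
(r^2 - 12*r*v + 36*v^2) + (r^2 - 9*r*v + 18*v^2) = 2*r^2 - 21*r*v + 54*v^2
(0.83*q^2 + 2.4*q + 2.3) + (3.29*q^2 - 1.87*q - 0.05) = 4.12*q^2 + 0.53*q + 2.25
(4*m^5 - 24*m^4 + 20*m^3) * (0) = 0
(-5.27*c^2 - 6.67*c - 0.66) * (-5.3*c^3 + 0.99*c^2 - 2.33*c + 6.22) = 27.931*c^5 + 30.1337*c^4 + 9.1738*c^3 - 17.8917*c^2 - 39.9496*c - 4.1052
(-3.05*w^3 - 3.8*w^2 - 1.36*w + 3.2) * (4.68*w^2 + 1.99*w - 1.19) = -14.274*w^5 - 23.8535*w^4 - 10.2973*w^3 + 16.7916*w^2 + 7.9864*w - 3.808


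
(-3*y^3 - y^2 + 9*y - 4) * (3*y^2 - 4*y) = -9*y^5 + 9*y^4 + 31*y^3 - 48*y^2 + 16*y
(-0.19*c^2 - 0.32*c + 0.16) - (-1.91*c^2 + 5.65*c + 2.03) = 1.72*c^2 - 5.97*c - 1.87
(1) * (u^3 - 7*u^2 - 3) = u^3 - 7*u^2 - 3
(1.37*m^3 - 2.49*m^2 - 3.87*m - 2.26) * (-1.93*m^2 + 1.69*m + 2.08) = -2.6441*m^5 + 7.121*m^4 + 6.1106*m^3 - 7.3577*m^2 - 11.869*m - 4.7008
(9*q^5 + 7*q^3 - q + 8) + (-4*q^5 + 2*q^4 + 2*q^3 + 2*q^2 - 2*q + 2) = 5*q^5 + 2*q^4 + 9*q^3 + 2*q^2 - 3*q + 10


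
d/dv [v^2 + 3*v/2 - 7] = 2*v + 3/2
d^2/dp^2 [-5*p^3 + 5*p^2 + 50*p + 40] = 10 - 30*p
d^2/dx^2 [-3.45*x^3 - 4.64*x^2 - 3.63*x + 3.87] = -20.7*x - 9.28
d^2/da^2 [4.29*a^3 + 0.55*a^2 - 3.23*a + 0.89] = 25.74*a + 1.1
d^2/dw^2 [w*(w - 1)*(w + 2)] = 6*w + 2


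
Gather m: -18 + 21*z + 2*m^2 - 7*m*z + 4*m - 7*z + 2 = 2*m^2 + m*(4 - 7*z) + 14*z - 16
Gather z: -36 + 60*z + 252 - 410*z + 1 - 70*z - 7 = 210 - 420*z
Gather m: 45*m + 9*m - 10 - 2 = 54*m - 12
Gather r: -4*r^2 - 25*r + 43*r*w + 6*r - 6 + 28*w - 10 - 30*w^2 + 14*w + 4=-4*r^2 + r*(43*w - 19) - 30*w^2 + 42*w - 12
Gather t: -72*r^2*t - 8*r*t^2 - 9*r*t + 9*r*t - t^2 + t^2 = -72*r^2*t - 8*r*t^2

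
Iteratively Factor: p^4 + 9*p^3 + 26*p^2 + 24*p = (p + 3)*(p^3 + 6*p^2 + 8*p) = p*(p + 3)*(p^2 + 6*p + 8) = p*(p + 3)*(p + 4)*(p + 2)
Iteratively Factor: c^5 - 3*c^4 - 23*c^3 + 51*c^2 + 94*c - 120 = (c - 1)*(c^4 - 2*c^3 - 25*c^2 + 26*c + 120) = (c - 3)*(c - 1)*(c^3 + c^2 - 22*c - 40) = (c - 3)*(c - 1)*(c + 4)*(c^2 - 3*c - 10) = (c - 3)*(c - 1)*(c + 2)*(c + 4)*(c - 5)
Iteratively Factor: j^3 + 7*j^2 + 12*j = (j + 4)*(j^2 + 3*j) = (j + 3)*(j + 4)*(j)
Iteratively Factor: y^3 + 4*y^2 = (y)*(y^2 + 4*y) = y^2*(y + 4)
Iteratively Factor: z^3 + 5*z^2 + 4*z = (z + 1)*(z^2 + 4*z) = (z + 1)*(z + 4)*(z)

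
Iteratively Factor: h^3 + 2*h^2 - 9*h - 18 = (h - 3)*(h^2 + 5*h + 6) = (h - 3)*(h + 3)*(h + 2)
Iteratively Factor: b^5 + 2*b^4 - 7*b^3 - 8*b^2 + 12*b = (b + 2)*(b^4 - 7*b^2 + 6*b) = b*(b + 2)*(b^3 - 7*b + 6) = b*(b - 2)*(b + 2)*(b^2 + 2*b - 3) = b*(b - 2)*(b - 1)*(b + 2)*(b + 3)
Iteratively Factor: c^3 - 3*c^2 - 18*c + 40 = (c - 2)*(c^2 - c - 20) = (c - 2)*(c + 4)*(c - 5)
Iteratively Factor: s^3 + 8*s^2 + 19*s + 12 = (s + 4)*(s^2 + 4*s + 3) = (s + 1)*(s + 4)*(s + 3)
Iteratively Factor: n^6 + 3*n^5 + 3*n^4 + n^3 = (n + 1)*(n^5 + 2*n^4 + n^3) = n*(n + 1)*(n^4 + 2*n^3 + n^2) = n^2*(n + 1)*(n^3 + 2*n^2 + n) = n^2*(n + 1)^2*(n^2 + n) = n^3*(n + 1)^2*(n + 1)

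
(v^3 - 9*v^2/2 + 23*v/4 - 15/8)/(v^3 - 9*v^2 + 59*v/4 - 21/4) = (v - 5/2)/(v - 7)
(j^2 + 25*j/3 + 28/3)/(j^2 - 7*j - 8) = (3*j^2 + 25*j + 28)/(3*(j^2 - 7*j - 8))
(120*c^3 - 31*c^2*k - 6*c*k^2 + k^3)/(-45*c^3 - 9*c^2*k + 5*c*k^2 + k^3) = (-8*c + k)/(3*c + k)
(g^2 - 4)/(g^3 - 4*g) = 1/g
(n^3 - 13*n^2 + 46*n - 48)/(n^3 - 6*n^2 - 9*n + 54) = (n^2 - 10*n + 16)/(n^2 - 3*n - 18)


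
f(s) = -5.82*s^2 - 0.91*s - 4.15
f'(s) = -11.64*s - 0.91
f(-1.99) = -25.39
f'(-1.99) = 22.25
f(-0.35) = -4.54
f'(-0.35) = 3.16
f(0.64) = -7.12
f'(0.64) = -8.36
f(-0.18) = -4.17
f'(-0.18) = 1.19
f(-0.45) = -4.92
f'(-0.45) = 4.33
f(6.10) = -226.26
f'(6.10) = -71.91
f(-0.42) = -4.79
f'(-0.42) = 3.98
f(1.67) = -21.90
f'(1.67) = -20.35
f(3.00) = -59.26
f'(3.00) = -35.83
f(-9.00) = -467.38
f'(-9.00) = 103.85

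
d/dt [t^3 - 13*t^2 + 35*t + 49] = 3*t^2 - 26*t + 35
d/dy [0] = 0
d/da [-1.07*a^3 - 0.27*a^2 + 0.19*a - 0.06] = -3.21*a^2 - 0.54*a + 0.19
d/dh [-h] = -1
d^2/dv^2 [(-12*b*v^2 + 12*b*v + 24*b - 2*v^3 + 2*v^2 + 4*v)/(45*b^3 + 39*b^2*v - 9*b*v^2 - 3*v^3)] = 4*((3*(b + v)*(-6*b*v^2 + 6*b*v + 12*b - v^3 + v^2 + 2*v) + (-13*b^2 + 6*b*v + 3*v^2)*(-12*b*v + 6*b - 3*v^2 + 2*v + 2))*(15*b^3 + 13*b^2*v - 3*b*v^2 - v^3) + (-6*b - 3*v + 1)*(15*b^3 + 13*b^2*v - 3*b*v^2 - v^3)^2 + (-13*b^2 + 6*b*v + 3*v^2)^2*(-6*b*v^2 + 6*b*v + 12*b - v^3 + v^2 + 2*v))/(3*(15*b^3 + 13*b^2*v - 3*b*v^2 - v^3)^3)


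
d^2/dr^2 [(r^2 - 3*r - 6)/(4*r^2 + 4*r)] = (-2*r^3 - 9*r^2 - 9*r - 3)/(r^3*(r^3 + 3*r^2 + 3*r + 1))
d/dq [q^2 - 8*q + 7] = 2*q - 8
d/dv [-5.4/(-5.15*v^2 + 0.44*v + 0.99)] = (2.376 - 55.62*v)/(-5.15*v^2 + 0.44*v + 0.99)^2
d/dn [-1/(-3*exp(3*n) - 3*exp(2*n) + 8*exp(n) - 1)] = (-9*exp(2*n) - 6*exp(n) + 8)*exp(n)/(3*exp(3*n) + 3*exp(2*n) - 8*exp(n) + 1)^2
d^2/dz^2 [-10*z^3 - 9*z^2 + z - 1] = -60*z - 18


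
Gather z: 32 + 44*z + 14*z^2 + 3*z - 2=14*z^2 + 47*z + 30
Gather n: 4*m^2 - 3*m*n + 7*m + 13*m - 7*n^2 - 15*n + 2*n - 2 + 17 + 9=4*m^2 + 20*m - 7*n^2 + n*(-3*m - 13) + 24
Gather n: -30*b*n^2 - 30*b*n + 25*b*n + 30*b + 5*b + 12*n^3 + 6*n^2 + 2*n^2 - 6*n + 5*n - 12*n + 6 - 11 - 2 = 35*b + 12*n^3 + n^2*(8 - 30*b) + n*(-5*b - 13) - 7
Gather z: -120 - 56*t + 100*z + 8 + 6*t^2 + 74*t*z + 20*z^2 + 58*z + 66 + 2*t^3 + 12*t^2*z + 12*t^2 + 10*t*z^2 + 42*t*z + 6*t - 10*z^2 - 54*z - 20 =2*t^3 + 18*t^2 - 50*t + z^2*(10*t + 10) + z*(12*t^2 + 116*t + 104) - 66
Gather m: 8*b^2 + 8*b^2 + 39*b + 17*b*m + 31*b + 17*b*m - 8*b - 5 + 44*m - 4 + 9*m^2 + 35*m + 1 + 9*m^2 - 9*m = 16*b^2 + 62*b + 18*m^2 + m*(34*b + 70) - 8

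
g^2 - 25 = (g - 5)*(g + 5)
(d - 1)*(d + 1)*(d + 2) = d^3 + 2*d^2 - d - 2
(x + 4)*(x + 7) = x^2 + 11*x + 28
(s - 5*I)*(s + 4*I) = s^2 - I*s + 20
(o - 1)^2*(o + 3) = o^3 + o^2 - 5*o + 3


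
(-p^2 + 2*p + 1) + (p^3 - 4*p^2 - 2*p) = p^3 - 5*p^2 + 1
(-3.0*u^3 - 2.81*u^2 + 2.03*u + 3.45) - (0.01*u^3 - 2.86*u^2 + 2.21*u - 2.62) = -3.01*u^3 + 0.0499999999999998*u^2 - 0.18*u + 6.07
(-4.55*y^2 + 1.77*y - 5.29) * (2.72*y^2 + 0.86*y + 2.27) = -12.376*y^4 + 0.9014*y^3 - 23.1951*y^2 - 0.5315*y - 12.0083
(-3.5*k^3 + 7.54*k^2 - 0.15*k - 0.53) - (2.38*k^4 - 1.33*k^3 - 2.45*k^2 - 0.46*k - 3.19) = -2.38*k^4 - 2.17*k^3 + 9.99*k^2 + 0.31*k + 2.66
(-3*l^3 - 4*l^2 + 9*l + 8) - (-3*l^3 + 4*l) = -4*l^2 + 5*l + 8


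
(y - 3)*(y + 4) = y^2 + y - 12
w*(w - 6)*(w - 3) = w^3 - 9*w^2 + 18*w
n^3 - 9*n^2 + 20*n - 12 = (n - 6)*(n - 2)*(n - 1)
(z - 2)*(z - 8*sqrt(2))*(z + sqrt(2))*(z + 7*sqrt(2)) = z^4 - 2*z^3 - 114*z^2 - 112*sqrt(2)*z + 228*z + 224*sqrt(2)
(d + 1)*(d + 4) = d^2 + 5*d + 4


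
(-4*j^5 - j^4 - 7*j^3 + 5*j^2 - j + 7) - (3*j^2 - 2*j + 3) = -4*j^5 - j^4 - 7*j^3 + 2*j^2 + j + 4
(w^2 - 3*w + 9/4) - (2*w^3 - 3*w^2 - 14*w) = -2*w^3 + 4*w^2 + 11*w + 9/4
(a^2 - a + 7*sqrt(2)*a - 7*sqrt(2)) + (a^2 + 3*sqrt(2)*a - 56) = 2*a^2 - a + 10*sqrt(2)*a - 56 - 7*sqrt(2)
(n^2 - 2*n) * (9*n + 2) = 9*n^3 - 16*n^2 - 4*n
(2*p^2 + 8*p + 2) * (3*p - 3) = 6*p^3 + 18*p^2 - 18*p - 6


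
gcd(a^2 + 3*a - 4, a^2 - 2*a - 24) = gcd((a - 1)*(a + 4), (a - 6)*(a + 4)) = a + 4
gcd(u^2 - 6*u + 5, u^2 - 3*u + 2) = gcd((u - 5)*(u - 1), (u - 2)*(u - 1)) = u - 1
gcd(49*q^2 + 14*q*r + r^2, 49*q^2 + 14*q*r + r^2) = 49*q^2 + 14*q*r + r^2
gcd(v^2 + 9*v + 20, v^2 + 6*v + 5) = v + 5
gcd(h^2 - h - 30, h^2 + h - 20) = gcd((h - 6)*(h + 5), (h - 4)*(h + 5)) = h + 5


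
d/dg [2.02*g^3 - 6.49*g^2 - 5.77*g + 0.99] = 6.06*g^2 - 12.98*g - 5.77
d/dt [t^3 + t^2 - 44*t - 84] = 3*t^2 + 2*t - 44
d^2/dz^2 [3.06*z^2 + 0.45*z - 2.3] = 6.12000000000000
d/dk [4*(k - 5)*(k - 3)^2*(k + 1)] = 16*k^3 - 120*k^2 + 224*k - 24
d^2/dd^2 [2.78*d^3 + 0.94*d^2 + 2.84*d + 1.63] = 16.68*d + 1.88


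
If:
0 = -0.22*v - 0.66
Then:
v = -3.00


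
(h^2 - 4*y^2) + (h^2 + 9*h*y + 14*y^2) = 2*h^2 + 9*h*y + 10*y^2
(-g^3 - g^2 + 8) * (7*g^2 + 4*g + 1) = -7*g^5 - 11*g^4 - 5*g^3 + 55*g^2 + 32*g + 8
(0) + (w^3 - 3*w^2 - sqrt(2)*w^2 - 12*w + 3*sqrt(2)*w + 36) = w^3 - 3*w^2 - sqrt(2)*w^2 - 12*w + 3*sqrt(2)*w + 36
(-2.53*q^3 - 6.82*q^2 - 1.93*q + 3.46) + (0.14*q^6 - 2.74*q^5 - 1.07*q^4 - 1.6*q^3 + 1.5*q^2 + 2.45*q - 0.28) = 0.14*q^6 - 2.74*q^5 - 1.07*q^4 - 4.13*q^3 - 5.32*q^2 + 0.52*q + 3.18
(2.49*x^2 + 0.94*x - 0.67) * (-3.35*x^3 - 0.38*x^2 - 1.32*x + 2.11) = -8.3415*x^5 - 4.0952*x^4 - 1.3995*x^3 + 4.2677*x^2 + 2.8678*x - 1.4137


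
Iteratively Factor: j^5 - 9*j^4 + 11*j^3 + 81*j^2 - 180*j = (j - 4)*(j^4 - 5*j^3 - 9*j^2 + 45*j) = (j - 5)*(j - 4)*(j^3 - 9*j) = (j - 5)*(j - 4)*(j + 3)*(j^2 - 3*j) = (j - 5)*(j - 4)*(j - 3)*(j + 3)*(j)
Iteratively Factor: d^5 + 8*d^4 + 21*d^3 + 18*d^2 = (d + 2)*(d^4 + 6*d^3 + 9*d^2) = (d + 2)*(d + 3)*(d^3 + 3*d^2) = (d + 2)*(d + 3)^2*(d^2) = d*(d + 2)*(d + 3)^2*(d)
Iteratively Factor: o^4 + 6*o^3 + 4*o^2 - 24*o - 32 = (o + 2)*(o^3 + 4*o^2 - 4*o - 16) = (o + 2)*(o + 4)*(o^2 - 4) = (o - 2)*(o + 2)*(o + 4)*(o + 2)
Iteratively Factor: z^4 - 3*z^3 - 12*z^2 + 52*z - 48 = (z - 2)*(z^3 - z^2 - 14*z + 24) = (z - 2)*(z + 4)*(z^2 - 5*z + 6) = (z - 3)*(z - 2)*(z + 4)*(z - 2)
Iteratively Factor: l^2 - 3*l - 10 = (l - 5)*(l + 2)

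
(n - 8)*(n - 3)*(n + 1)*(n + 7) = n^4 - 3*n^3 - 57*n^2 + 115*n + 168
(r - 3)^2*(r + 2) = r^3 - 4*r^2 - 3*r + 18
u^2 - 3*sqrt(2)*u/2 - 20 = (u - 4*sqrt(2))*(u + 5*sqrt(2)/2)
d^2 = d^2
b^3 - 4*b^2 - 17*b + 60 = (b - 5)*(b - 3)*(b + 4)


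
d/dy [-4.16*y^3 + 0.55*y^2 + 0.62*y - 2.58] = -12.48*y^2 + 1.1*y + 0.62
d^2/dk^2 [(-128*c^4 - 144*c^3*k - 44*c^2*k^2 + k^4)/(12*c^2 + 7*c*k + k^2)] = 2*(16*c^3 + 27*c^2*k + 9*c*k^2 + k^3)/(27*c^3 + 27*c^2*k + 9*c*k^2 + k^3)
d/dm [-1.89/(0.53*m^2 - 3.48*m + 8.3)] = (2.0034*m - 6.5772)/(0.53*m^2 - 3.48*m + 8.3)^2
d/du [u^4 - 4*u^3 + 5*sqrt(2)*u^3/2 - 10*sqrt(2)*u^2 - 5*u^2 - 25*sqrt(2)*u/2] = 4*u^3 - 12*u^2 + 15*sqrt(2)*u^2/2 - 20*sqrt(2)*u - 10*u - 25*sqrt(2)/2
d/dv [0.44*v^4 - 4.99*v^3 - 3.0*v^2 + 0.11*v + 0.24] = 1.76*v^3 - 14.97*v^2 - 6.0*v + 0.11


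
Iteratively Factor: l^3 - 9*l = (l + 3)*(l^2 - 3*l) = l*(l + 3)*(l - 3)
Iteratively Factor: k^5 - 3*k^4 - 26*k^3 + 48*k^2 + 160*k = (k - 5)*(k^4 + 2*k^3 - 16*k^2 - 32*k) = (k - 5)*(k + 2)*(k^3 - 16*k) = (k - 5)*(k - 4)*(k + 2)*(k^2 + 4*k) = (k - 5)*(k - 4)*(k + 2)*(k + 4)*(k)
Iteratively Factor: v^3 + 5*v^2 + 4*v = (v + 4)*(v^2 + v) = (v + 1)*(v + 4)*(v)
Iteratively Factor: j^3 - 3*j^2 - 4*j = (j)*(j^2 - 3*j - 4) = j*(j - 4)*(j + 1)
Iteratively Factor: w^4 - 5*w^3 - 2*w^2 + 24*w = (w + 2)*(w^3 - 7*w^2 + 12*w) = w*(w + 2)*(w^2 - 7*w + 12) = w*(w - 3)*(w + 2)*(w - 4)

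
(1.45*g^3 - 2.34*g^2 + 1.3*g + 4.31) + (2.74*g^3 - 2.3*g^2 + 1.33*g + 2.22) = 4.19*g^3 - 4.64*g^2 + 2.63*g + 6.53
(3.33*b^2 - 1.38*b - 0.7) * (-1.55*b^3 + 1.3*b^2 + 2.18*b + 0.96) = -5.1615*b^5 + 6.468*b^4 + 6.5504*b^3 - 0.7216*b^2 - 2.8508*b - 0.672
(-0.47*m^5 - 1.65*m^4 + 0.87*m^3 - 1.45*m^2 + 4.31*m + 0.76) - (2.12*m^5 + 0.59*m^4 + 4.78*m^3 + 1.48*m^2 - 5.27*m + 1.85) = -2.59*m^5 - 2.24*m^4 - 3.91*m^3 - 2.93*m^2 + 9.58*m - 1.09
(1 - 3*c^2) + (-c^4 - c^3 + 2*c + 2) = -c^4 - c^3 - 3*c^2 + 2*c + 3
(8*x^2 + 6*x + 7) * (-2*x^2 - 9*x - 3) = -16*x^4 - 84*x^3 - 92*x^2 - 81*x - 21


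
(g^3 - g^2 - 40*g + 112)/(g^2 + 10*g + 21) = (g^2 - 8*g + 16)/(g + 3)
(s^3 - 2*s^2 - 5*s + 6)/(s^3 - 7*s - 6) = (s - 1)/(s + 1)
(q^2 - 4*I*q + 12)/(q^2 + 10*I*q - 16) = (q - 6*I)/(q + 8*I)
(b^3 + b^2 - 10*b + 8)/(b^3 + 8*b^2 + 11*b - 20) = (b - 2)/(b + 5)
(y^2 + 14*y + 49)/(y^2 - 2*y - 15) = (y^2 + 14*y + 49)/(y^2 - 2*y - 15)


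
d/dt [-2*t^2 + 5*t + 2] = 5 - 4*t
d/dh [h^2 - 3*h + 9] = 2*h - 3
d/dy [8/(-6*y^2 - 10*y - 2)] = 4*(6*y + 5)/(3*y^2 + 5*y + 1)^2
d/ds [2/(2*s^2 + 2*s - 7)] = 4*(-2*s - 1)/(2*s^2 + 2*s - 7)^2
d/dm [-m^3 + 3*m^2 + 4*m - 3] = -3*m^2 + 6*m + 4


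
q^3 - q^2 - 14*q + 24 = (q - 3)*(q - 2)*(q + 4)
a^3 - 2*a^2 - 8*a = a*(a - 4)*(a + 2)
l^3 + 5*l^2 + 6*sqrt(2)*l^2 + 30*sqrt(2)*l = l*(l + 5)*(l + 6*sqrt(2))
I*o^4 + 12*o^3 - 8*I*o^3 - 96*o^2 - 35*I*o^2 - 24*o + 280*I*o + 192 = (o - 8)*(o - 8*I)*(o - 3*I)*(I*o + 1)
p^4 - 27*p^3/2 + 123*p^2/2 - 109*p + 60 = (p - 6)*(p - 4)*(p - 5/2)*(p - 1)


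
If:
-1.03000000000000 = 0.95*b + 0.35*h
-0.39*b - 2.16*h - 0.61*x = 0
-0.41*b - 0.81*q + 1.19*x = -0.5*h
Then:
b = 0.111459149047246*x - 1.16147220046985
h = 0.209710258418168 - 0.302531975985382*x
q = 1.22597007518264*x + 0.717356458520645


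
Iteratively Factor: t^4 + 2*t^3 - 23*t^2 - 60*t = (t + 3)*(t^3 - t^2 - 20*t) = (t - 5)*(t + 3)*(t^2 + 4*t) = (t - 5)*(t + 3)*(t + 4)*(t)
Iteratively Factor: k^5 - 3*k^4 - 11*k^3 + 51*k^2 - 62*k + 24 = (k - 1)*(k^4 - 2*k^3 - 13*k^2 + 38*k - 24) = (k - 1)^2*(k^3 - k^2 - 14*k + 24) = (k - 3)*(k - 1)^2*(k^2 + 2*k - 8) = (k - 3)*(k - 1)^2*(k + 4)*(k - 2)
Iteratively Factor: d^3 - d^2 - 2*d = (d + 1)*(d^2 - 2*d) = d*(d + 1)*(d - 2)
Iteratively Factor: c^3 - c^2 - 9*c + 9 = (c + 3)*(c^2 - 4*c + 3) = (c - 3)*(c + 3)*(c - 1)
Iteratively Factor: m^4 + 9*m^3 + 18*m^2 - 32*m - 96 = (m + 4)*(m^3 + 5*m^2 - 2*m - 24) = (m - 2)*(m + 4)*(m^2 + 7*m + 12) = (m - 2)*(m + 4)^2*(m + 3)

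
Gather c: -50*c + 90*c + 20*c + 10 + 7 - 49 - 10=60*c - 42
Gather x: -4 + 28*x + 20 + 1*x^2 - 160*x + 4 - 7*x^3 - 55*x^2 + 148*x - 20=-7*x^3 - 54*x^2 + 16*x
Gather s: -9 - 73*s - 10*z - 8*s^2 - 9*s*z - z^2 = -8*s^2 + s*(-9*z - 73) - z^2 - 10*z - 9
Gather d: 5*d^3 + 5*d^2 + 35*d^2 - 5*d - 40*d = 5*d^3 + 40*d^2 - 45*d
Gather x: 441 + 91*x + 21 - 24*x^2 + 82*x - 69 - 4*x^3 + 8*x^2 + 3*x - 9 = -4*x^3 - 16*x^2 + 176*x + 384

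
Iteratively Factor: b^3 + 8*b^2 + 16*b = (b)*(b^2 + 8*b + 16) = b*(b + 4)*(b + 4)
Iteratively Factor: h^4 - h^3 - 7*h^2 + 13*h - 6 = (h - 2)*(h^3 + h^2 - 5*h + 3) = (h - 2)*(h - 1)*(h^2 + 2*h - 3) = (h - 2)*(h - 1)^2*(h + 3)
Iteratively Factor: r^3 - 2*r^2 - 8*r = (r + 2)*(r^2 - 4*r) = (r - 4)*(r + 2)*(r)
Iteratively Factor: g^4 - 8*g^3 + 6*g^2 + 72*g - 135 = (g - 5)*(g^3 - 3*g^2 - 9*g + 27) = (g - 5)*(g - 3)*(g^2 - 9) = (g - 5)*(g - 3)*(g + 3)*(g - 3)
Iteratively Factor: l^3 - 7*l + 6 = (l - 1)*(l^2 + l - 6) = (l - 1)*(l + 3)*(l - 2)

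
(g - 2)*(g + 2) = g^2 - 4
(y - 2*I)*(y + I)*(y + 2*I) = y^3 + I*y^2 + 4*y + 4*I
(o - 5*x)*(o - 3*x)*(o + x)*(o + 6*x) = o^4 - o^3*x - 35*o^2*x^2 + 57*o*x^3 + 90*x^4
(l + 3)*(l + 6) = l^2 + 9*l + 18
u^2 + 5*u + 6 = (u + 2)*(u + 3)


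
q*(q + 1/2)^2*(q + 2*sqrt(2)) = q^4 + q^3 + 2*sqrt(2)*q^3 + q^2/4 + 2*sqrt(2)*q^2 + sqrt(2)*q/2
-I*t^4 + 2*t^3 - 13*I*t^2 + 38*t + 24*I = (t - 4*I)*(t + 2*I)*(t + 3*I)*(-I*t + 1)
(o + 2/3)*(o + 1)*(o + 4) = o^3 + 17*o^2/3 + 22*o/3 + 8/3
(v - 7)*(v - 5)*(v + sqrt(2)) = v^3 - 12*v^2 + sqrt(2)*v^2 - 12*sqrt(2)*v + 35*v + 35*sqrt(2)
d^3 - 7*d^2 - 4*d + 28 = (d - 7)*(d - 2)*(d + 2)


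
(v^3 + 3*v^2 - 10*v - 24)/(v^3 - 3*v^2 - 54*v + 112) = (v^3 + 3*v^2 - 10*v - 24)/(v^3 - 3*v^2 - 54*v + 112)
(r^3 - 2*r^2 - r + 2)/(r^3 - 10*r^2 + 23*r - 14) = (r + 1)/(r - 7)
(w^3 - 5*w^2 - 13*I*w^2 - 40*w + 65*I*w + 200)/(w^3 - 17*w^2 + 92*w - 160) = (w^2 - 13*I*w - 40)/(w^2 - 12*w + 32)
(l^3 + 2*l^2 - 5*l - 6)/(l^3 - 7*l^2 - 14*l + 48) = (l + 1)/(l - 8)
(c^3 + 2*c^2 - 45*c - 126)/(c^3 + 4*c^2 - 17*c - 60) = (c^2 - c - 42)/(c^2 + c - 20)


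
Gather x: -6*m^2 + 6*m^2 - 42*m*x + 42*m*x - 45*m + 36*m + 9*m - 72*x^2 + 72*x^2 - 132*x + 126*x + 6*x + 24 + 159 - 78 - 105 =0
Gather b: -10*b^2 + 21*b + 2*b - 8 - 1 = -10*b^2 + 23*b - 9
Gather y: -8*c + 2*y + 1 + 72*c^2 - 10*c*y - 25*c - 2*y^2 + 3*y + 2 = 72*c^2 - 33*c - 2*y^2 + y*(5 - 10*c) + 3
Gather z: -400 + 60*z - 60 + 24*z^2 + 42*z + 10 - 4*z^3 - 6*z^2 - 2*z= -4*z^3 + 18*z^2 + 100*z - 450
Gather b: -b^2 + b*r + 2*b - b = -b^2 + b*(r + 1)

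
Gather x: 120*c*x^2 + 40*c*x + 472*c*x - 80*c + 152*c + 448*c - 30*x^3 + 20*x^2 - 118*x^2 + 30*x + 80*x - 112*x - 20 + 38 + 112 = 520*c - 30*x^3 + x^2*(120*c - 98) + x*(512*c - 2) + 130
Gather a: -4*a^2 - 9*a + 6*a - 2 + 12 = -4*a^2 - 3*a + 10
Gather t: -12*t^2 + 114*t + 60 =-12*t^2 + 114*t + 60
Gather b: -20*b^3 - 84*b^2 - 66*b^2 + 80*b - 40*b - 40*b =-20*b^3 - 150*b^2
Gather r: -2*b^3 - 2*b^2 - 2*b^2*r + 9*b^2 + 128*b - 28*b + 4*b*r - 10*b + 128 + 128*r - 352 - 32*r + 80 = -2*b^3 + 7*b^2 + 90*b + r*(-2*b^2 + 4*b + 96) - 144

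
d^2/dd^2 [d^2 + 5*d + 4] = 2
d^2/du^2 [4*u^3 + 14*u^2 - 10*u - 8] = 24*u + 28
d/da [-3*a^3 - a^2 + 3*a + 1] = -9*a^2 - 2*a + 3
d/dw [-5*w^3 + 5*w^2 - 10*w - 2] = -15*w^2 + 10*w - 10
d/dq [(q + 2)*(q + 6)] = 2*q + 8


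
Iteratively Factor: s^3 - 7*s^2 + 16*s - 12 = (s - 2)*(s^2 - 5*s + 6) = (s - 2)^2*(s - 3)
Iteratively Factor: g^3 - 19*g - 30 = (g - 5)*(g^2 + 5*g + 6) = (g - 5)*(g + 2)*(g + 3)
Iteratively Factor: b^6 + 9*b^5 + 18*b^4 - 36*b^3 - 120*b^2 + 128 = (b + 2)*(b^5 + 7*b^4 + 4*b^3 - 44*b^2 - 32*b + 64) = (b + 2)*(b + 4)*(b^4 + 3*b^3 - 8*b^2 - 12*b + 16) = (b - 2)*(b + 2)*(b + 4)*(b^3 + 5*b^2 + 2*b - 8) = (b - 2)*(b + 2)^2*(b + 4)*(b^2 + 3*b - 4) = (b - 2)*(b + 2)^2*(b + 4)^2*(b - 1)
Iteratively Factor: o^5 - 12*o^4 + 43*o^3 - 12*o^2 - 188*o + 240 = (o + 2)*(o^4 - 14*o^3 + 71*o^2 - 154*o + 120) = (o - 3)*(o + 2)*(o^3 - 11*o^2 + 38*o - 40) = (o - 3)*(o - 2)*(o + 2)*(o^2 - 9*o + 20) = (o - 5)*(o - 3)*(o - 2)*(o + 2)*(o - 4)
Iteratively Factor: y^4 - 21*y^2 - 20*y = (y + 1)*(y^3 - y^2 - 20*y) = (y - 5)*(y + 1)*(y^2 + 4*y) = y*(y - 5)*(y + 1)*(y + 4)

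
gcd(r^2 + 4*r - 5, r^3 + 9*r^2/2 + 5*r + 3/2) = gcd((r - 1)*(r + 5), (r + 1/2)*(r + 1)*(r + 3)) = 1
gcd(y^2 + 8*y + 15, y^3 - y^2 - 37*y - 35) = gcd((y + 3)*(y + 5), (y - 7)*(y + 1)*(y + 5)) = y + 5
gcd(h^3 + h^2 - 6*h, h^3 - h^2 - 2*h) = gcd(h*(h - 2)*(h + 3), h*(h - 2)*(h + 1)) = h^2 - 2*h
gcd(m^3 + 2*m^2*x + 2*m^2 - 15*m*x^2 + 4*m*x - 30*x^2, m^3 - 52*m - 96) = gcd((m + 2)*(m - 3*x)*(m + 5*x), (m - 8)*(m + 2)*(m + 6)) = m + 2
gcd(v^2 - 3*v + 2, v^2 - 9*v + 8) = v - 1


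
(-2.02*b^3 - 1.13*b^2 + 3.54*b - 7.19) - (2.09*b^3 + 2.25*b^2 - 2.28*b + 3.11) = -4.11*b^3 - 3.38*b^2 + 5.82*b - 10.3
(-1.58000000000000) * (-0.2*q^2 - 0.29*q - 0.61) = 0.316*q^2 + 0.4582*q + 0.9638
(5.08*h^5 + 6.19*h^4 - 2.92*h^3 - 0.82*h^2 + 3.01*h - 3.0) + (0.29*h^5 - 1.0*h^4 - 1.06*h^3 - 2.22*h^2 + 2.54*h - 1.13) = 5.37*h^5 + 5.19*h^4 - 3.98*h^3 - 3.04*h^2 + 5.55*h - 4.13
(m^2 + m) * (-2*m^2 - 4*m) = -2*m^4 - 6*m^3 - 4*m^2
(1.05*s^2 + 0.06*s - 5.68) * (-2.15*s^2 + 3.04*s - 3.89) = -2.2575*s^4 + 3.063*s^3 + 8.3099*s^2 - 17.5006*s + 22.0952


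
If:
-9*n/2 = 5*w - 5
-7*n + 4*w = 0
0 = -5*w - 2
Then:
No Solution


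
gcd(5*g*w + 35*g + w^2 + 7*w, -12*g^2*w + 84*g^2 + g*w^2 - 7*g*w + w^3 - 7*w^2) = 1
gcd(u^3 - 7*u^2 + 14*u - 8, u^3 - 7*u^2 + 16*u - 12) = u - 2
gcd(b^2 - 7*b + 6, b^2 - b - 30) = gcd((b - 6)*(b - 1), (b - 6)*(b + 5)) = b - 6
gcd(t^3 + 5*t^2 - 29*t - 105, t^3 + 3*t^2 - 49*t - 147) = t^2 + 10*t + 21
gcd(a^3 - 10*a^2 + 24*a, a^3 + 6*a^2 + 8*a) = a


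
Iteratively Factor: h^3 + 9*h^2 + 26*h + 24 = (h + 4)*(h^2 + 5*h + 6) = (h + 3)*(h + 4)*(h + 2)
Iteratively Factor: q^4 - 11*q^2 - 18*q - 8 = (q - 4)*(q^3 + 4*q^2 + 5*q + 2) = (q - 4)*(q + 1)*(q^2 + 3*q + 2) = (q - 4)*(q + 1)*(q + 2)*(q + 1)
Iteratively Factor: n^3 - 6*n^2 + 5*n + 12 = (n - 3)*(n^2 - 3*n - 4) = (n - 3)*(n + 1)*(n - 4)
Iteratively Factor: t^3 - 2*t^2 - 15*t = (t - 5)*(t^2 + 3*t) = (t - 5)*(t + 3)*(t)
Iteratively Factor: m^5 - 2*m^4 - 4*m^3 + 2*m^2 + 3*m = (m + 1)*(m^4 - 3*m^3 - m^2 + 3*m) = (m + 1)^2*(m^3 - 4*m^2 + 3*m) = (m - 1)*(m + 1)^2*(m^2 - 3*m) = (m - 3)*(m - 1)*(m + 1)^2*(m)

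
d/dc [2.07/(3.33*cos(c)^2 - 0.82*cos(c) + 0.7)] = (13.7862*cos(c) - 1.6974)*sin(c)/(3.33*cos(c)^2 - 0.82*cos(c) + 0.7)^2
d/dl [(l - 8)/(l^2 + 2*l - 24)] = (l^2 + 2*l - 2*(l - 8)*(l + 1) - 24)/(l^2 + 2*l - 24)^2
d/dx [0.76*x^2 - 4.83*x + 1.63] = 1.52*x - 4.83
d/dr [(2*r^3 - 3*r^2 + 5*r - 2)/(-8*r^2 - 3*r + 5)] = (-16*r^4 - 12*r^3 + 79*r^2 - 62*r + 19)/(64*r^4 + 48*r^3 - 71*r^2 - 30*r + 25)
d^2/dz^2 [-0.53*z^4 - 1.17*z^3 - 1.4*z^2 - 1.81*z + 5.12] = -6.36*z^2 - 7.02*z - 2.8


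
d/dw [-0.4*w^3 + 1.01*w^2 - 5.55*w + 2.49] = -1.2*w^2 + 2.02*w - 5.55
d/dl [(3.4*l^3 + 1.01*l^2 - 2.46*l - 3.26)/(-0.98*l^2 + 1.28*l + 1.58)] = (-3.332*l^4 + 8.704*l^3 + 14.998*l^2 - 3.198*l + 0.286)/(0.9604*l^4 - 2.5088*l^3 - 1.4584*l^2 + 4.0448*l + 2.4964)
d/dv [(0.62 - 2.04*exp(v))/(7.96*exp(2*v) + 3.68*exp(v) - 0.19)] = (16.2384*exp(2*v) - 9.8704*exp(v) - 1.894)*exp(v)/(63.3616*exp(4*v) + 58.5856*exp(3*v) + 10.5176*exp(2*v) - 1.3984*exp(v) + 0.0361)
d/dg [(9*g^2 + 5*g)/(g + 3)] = 3*(3*g^2 + 18*g + 5)/(g^2 + 6*g + 9)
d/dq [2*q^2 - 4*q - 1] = 4*q - 4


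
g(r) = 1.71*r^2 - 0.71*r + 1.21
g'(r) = 3.42*r - 0.71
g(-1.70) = 7.36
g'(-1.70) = -6.52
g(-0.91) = 3.27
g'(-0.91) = -3.82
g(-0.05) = 1.25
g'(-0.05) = -0.88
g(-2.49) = 13.58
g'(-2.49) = -9.23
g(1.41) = 3.61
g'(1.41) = 4.11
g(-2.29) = 11.80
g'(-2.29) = -8.54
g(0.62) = 1.43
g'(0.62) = 1.41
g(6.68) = 72.77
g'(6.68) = 22.14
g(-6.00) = 67.03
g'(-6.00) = -21.23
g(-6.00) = 67.03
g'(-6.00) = -21.23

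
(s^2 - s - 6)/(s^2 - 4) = (s - 3)/(s - 2)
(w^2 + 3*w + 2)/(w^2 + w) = (w + 2)/w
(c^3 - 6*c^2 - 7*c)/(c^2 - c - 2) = c*(c - 7)/(c - 2)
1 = 1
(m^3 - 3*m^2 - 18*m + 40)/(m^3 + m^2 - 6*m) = (m^2 - m - 20)/(m*(m + 3))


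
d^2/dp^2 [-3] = 0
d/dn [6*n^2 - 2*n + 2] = 12*n - 2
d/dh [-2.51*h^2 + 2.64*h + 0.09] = 2.64 - 5.02*h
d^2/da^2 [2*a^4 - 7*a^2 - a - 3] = 24*a^2 - 14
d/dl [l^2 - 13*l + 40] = 2*l - 13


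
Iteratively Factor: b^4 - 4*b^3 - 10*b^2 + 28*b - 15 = (b + 3)*(b^3 - 7*b^2 + 11*b - 5) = (b - 5)*(b + 3)*(b^2 - 2*b + 1) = (b - 5)*(b - 1)*(b + 3)*(b - 1)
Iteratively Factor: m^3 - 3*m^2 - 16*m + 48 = (m - 3)*(m^2 - 16) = (m - 4)*(m - 3)*(m + 4)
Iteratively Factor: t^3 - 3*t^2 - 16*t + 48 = (t - 4)*(t^2 + t - 12) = (t - 4)*(t + 4)*(t - 3)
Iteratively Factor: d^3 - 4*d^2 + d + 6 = (d - 2)*(d^2 - 2*d - 3) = (d - 2)*(d + 1)*(d - 3)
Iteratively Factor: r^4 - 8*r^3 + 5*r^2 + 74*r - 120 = (r - 2)*(r^3 - 6*r^2 - 7*r + 60) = (r - 4)*(r - 2)*(r^2 - 2*r - 15) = (r - 4)*(r - 2)*(r + 3)*(r - 5)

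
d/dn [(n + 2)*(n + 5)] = 2*n + 7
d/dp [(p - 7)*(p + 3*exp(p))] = p + (p - 7)*(3*exp(p) + 1) + 3*exp(p)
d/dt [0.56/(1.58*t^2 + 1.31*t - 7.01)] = (-1.7696*t - 0.7336)/(1.58*t^2 + 1.31*t - 7.01)^2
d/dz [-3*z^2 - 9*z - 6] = -6*z - 9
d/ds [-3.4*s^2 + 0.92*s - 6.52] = 0.92 - 6.8*s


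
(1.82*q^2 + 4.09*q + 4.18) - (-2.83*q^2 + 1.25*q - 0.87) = 4.65*q^2 + 2.84*q + 5.05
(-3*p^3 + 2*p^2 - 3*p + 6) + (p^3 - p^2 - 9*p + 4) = -2*p^3 + p^2 - 12*p + 10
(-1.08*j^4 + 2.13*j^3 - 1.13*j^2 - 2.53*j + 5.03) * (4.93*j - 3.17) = -5.3244*j^5 + 13.9245*j^4 - 12.323*j^3 - 8.8908*j^2 + 32.818*j - 15.9451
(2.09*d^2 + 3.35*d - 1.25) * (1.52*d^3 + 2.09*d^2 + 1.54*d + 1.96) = 3.1768*d^5 + 9.4601*d^4 + 8.3201*d^3 + 6.6429*d^2 + 4.641*d - 2.45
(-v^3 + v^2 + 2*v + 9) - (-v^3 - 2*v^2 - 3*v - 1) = 3*v^2 + 5*v + 10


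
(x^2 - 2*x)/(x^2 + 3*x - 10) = x/(x + 5)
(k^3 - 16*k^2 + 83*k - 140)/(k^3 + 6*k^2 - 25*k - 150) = (k^2 - 11*k + 28)/(k^2 + 11*k + 30)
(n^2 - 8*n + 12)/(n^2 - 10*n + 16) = (n - 6)/(n - 8)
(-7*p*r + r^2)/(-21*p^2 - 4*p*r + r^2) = r/(3*p + r)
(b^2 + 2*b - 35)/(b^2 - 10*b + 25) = (b + 7)/(b - 5)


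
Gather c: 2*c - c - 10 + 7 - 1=c - 4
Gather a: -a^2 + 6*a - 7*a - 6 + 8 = -a^2 - a + 2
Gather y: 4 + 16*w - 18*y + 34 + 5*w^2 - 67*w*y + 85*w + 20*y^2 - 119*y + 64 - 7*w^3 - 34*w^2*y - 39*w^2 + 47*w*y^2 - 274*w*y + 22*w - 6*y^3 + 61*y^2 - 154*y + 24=-7*w^3 - 34*w^2 + 123*w - 6*y^3 + y^2*(47*w + 81) + y*(-34*w^2 - 341*w - 291) + 126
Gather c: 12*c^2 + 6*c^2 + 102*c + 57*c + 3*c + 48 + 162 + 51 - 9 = 18*c^2 + 162*c + 252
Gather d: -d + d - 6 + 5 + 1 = 0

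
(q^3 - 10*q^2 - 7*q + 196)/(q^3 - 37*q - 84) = (q - 7)/(q + 3)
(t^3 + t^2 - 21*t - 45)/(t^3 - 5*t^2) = 1 + 6/t + 9/t^2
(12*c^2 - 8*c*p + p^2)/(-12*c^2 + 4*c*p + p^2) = (-6*c + p)/(6*c + p)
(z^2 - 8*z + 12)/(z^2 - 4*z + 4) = (z - 6)/(z - 2)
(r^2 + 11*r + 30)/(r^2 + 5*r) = (r + 6)/r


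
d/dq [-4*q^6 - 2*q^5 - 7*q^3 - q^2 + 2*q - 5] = -24*q^5 - 10*q^4 - 21*q^2 - 2*q + 2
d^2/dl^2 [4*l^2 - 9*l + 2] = 8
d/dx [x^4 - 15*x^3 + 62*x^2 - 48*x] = 4*x^3 - 45*x^2 + 124*x - 48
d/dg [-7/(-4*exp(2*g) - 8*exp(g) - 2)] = -14*(exp(g) + 1)*exp(g)/(2*exp(2*g) + 4*exp(g) + 1)^2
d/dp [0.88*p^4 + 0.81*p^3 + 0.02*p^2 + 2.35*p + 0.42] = 3.52*p^3 + 2.43*p^2 + 0.04*p + 2.35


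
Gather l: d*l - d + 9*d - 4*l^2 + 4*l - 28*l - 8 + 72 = 8*d - 4*l^2 + l*(d - 24) + 64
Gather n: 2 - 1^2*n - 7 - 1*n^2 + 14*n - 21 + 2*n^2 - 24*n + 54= n^2 - 11*n + 28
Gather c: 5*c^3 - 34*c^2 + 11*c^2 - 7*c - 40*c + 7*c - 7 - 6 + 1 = 5*c^3 - 23*c^2 - 40*c - 12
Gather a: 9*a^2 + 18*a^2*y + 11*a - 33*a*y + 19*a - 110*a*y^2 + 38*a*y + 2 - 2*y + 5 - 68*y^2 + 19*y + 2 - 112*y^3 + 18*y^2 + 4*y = a^2*(18*y + 9) + a*(-110*y^2 + 5*y + 30) - 112*y^3 - 50*y^2 + 21*y + 9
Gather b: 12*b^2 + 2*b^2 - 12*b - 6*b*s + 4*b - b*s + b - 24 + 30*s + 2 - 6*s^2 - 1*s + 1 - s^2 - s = 14*b^2 + b*(-7*s - 7) - 7*s^2 + 28*s - 21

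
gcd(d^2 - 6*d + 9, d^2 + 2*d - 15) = d - 3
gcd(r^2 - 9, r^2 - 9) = r^2 - 9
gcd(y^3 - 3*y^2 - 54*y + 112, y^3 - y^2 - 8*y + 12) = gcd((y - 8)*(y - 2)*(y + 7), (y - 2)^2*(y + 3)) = y - 2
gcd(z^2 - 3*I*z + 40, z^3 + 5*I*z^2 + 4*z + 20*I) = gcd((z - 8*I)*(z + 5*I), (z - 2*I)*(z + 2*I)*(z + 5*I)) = z + 5*I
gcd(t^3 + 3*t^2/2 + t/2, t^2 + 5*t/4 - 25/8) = 1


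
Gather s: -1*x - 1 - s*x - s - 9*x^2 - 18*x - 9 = s*(-x - 1) - 9*x^2 - 19*x - 10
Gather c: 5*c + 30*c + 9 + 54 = 35*c + 63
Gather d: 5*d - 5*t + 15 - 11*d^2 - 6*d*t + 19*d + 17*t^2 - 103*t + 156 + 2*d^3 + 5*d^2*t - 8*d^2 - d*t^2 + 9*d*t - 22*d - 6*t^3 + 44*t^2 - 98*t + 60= 2*d^3 + d^2*(5*t - 19) + d*(-t^2 + 3*t + 2) - 6*t^3 + 61*t^2 - 206*t + 231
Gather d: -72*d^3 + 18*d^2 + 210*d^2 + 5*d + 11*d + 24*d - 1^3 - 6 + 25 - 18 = -72*d^3 + 228*d^2 + 40*d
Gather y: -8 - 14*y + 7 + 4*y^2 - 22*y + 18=4*y^2 - 36*y + 17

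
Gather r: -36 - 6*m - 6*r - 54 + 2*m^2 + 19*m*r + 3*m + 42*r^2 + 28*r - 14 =2*m^2 - 3*m + 42*r^2 + r*(19*m + 22) - 104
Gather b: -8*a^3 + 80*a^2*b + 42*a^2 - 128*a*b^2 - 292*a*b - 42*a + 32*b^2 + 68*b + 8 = -8*a^3 + 42*a^2 - 42*a + b^2*(32 - 128*a) + b*(80*a^2 - 292*a + 68) + 8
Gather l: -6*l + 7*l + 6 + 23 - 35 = l - 6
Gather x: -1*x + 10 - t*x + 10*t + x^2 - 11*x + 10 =10*t + x^2 + x*(-t - 12) + 20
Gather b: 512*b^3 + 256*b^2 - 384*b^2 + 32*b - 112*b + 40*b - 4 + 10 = 512*b^3 - 128*b^2 - 40*b + 6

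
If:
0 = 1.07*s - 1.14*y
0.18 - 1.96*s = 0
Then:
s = 0.09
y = 0.09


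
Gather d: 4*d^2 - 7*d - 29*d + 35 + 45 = 4*d^2 - 36*d + 80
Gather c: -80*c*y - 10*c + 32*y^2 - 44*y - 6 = c*(-80*y - 10) + 32*y^2 - 44*y - 6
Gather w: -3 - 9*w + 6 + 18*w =9*w + 3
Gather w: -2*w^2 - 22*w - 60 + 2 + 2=-2*w^2 - 22*w - 56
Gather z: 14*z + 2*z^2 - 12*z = 2*z^2 + 2*z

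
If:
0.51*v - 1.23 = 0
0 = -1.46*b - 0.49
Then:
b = -0.34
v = 2.41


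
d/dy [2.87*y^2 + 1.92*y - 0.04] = 5.74*y + 1.92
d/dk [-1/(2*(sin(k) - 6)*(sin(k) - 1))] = (2*sin(k) - 7)*cos(k)/(2*(sin(k) - 6)^2*(sin(k) - 1)^2)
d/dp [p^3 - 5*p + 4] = 3*p^2 - 5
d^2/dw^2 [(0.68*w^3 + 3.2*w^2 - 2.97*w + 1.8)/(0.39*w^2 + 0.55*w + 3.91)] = (-3.938738*w^3 - 18.86136*w^2 + 91.865766*w + 106.21717)/(0.059319*w^6 + 0.250965*w^5 + 2.138058*w^4 + 5.198545*w^3 + 21.435402*w^2 + 25.225365*w + 59.776471)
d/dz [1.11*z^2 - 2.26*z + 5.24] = 2.22*z - 2.26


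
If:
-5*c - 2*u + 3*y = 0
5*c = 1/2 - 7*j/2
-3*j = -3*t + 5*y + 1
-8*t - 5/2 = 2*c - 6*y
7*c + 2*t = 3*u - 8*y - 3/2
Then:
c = 2111/12584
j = -609/6292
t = -10545/12584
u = -17447/12584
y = -8113/12584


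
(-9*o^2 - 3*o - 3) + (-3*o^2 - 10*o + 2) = -12*o^2 - 13*o - 1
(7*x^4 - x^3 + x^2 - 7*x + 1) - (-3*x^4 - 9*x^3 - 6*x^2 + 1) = 10*x^4 + 8*x^3 + 7*x^2 - 7*x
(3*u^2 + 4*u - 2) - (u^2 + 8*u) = 2*u^2 - 4*u - 2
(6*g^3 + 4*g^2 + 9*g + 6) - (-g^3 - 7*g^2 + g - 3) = 7*g^3 + 11*g^2 + 8*g + 9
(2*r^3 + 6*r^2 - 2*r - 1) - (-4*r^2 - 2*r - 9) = 2*r^3 + 10*r^2 + 8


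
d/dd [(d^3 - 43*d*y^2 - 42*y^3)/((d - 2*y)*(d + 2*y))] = (d^4 + 31*d^2*y^2 + 84*d*y^3 + 172*y^4)/(d^4 - 8*d^2*y^2 + 16*y^4)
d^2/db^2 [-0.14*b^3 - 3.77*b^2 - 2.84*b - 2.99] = -0.84*b - 7.54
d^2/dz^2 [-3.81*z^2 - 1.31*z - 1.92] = -7.62000000000000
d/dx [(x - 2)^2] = 2*x - 4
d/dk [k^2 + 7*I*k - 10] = 2*k + 7*I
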